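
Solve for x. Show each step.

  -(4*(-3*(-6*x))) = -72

Step 1. [-(4*(-3*(-6*x))) = -72] LHS negated; negate both sides ⇒ neg: 4*(-3*(-6*x)) = 72.
Step 2. [4*(-3*(-6*x)) = 72] 4·(inner) — divide through by 4. So div: -3*(-6*x) = 18.
Step 3. [-3*(-6*x) = 18] LHS = -3·(…); ÷-3 both sides ⇒ div: -6*x = -6.
Step 4. [-6*x = -6] leading coefficient -6: divide by -6. So div: x = 1.

Answer: x ∈ {1}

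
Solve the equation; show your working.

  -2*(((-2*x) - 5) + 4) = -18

Step 1. [-2*(((-2*x) - 5) + 4) = -18] LHS = -2·(…); ÷-2 both sides ⇒ div: ((-2*x) - 5) + 4 = 9.
Step 2. [((-2*x) - 5) + 4 = 9] +4 is outermost — subtract 4 both sides. So sub: (-2*x) - 5 = 5.
Step 3. [(-2*x) - 5 = 5] the outer -5 inverts by adding 5 ⇒ sub: -2*x = 10.
Step 4. [-2*x = 10] LHS = -2·(…); ÷-2 both sides ⇒ div: x = -5.

Answer: x ∈ {-5}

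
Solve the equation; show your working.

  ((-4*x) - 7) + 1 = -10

Step 1. [((-4*x) - 7) + 1 = -10] subtract 1: x sits inside (… + 1), so sub: (-4*x) - 7 = -11.
Step 2. [(-4*x) - 7 = -11] the outer -7 inverts by adding 7 ⇒ sub: -4*x = -4.
Step 3. [-4*x = -4] LHS = -4·(…); ÷-4 both sides ⇒ div: x = 1.

Answer: x ∈ {1}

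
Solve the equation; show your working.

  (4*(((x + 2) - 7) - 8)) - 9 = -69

Step 1. [(4*(((x + 2) - 7) - 8)) - 9 = -69] peel the -9: add 9 from each side ⇒ sub: 4*(((x + 2) - 7) - 8) = -60.
Step 2. [4*(((x + 2) - 7) - 8) = -60] 4 out front; divide by 4. So div: ((x + 2) - 7) - 8 = -15.
Step 3. [((x + 2) - 7) - 8 = -15] peel the -8: add 8 from each side. So sub: (x + 2) - 7 = -7.
Step 4. [(x + 2) - 7 = -7] add 7: x sits inside (… - 7). So sub: x + 2 = 0.
Step 5. [x + 2 = 0] 2 comes off first (subtract 2). So sub: x = -2.

Answer: x ∈ {-2}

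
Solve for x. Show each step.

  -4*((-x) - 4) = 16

Step 1. [-4*((-x) - 4) = 16] leading coefficient -4: divide by -4. So div: (-x) - 4 = -4.
Step 2. [(-x) - 4 = -4] 4 comes off first (add 4). So sub: -x = 0.
Step 3. [-x = 0] leading − — multiply by −1. So neg: x = 0.

Answer: x ∈ {0}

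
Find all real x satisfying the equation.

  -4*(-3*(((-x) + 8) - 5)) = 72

Step 1. [-4*(-3*(((-x) + 8) - 5)) = 72] -4 out front; divide by -4, so div: -3*(((-x) + 8) - 5) = -18.
Step 2. [-3*(((-x) + 8) - 5) = -18] divide by the outer -3 ⇒ div: ((-x) + 8) - 5 = 6.
Step 3. [((-x) + 8) - 5 = 6] 5 comes off first (add 5) ⇒ sub: (-x) + 8 = 11.
Step 4. [(-x) + 8 = 11] subtract 8: x sits inside (… + 8) ⇒ sub: -x = 3.
Step 5. [-x = 3] flip signs both sides, so neg: x = -3.

Answer: x ∈ {-3}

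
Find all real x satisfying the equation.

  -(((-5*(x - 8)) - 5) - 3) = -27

Step 1. [-(((-5*(x - 8)) - 5) - 3) = -27] flip signs both sides, so neg: ((-5*(x - 8)) - 5) - 3 = 27.
Step 2. [((-5*(x - 8)) - 5) - 3 = 27] the outer -3 inverts by adding 3 ⇒ sub: (-5*(x - 8)) - 5 = 30.
Step 3. [(-5*(x - 8)) - 5 = 30] add 5: x sits inside (… - 5). So sub: -5*(x - 8) = 35.
Step 4. [-5*(x - 8) = 35] -5·(inner) — divide through by -5, so div: x - 8 = -7.
Step 5. [x - 8 = -7] peel the -8: add 8 from each side ⇒ sub: x = 1.

Answer: x ∈ {1}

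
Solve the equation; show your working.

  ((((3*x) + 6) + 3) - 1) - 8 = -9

Step 1. [((((3*x) + 6) + 3) - 1) - 8 = -9] peel the -8: add 8 from each side, so sub: (((3*x) + 6) + 3) - 1 = -1.
Step 2. [(((3*x) + 6) + 3) - 1 = -1] peel the -1: add 1 from each side. So sub: ((3*x) + 6) + 3 = 0.
Step 3. [((3*x) + 6) + 3 = 0] +3 is outermost — subtract 3 both sides, so sub: (3*x) + 6 = -3.
Step 4. [(3*x) + 6 = -3] +6 is outermost — subtract 6 both sides ⇒ sub: 3*x = -9.
Step 5. [3*x = -9] divide by the outer 3. So div: x = -3.

Answer: x ∈ {-3}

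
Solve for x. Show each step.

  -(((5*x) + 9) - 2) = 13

Step 1. [-(((5*x) + 9) - 2) = 13] flip signs both sides ⇒ neg: ((5*x) + 9) - 2 = -13.
Step 2. [((5*x) + 9) - 2 = -13] peel the -2: add 2 from each side ⇒ sub: (5*x) + 9 = -11.
Step 3. [(5*x) + 9 = -11] +9 is outermost — subtract 9 both sides, so sub: 5*x = -20.
Step 4. [5*x = -20] divide by the outer 5, so div: x = -4.

Answer: x ∈ {-4}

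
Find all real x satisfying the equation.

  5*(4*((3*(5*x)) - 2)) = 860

Step 1. [5*(4*((3*(5*x)) - 2)) = 860] divide by the outer 5 ⇒ div: 4*((3*(5*x)) - 2) = 172.
Step 2. [4*((3*(5*x)) - 2) = 172] LHS = 4·(…); ÷4 both sides ⇒ div: (3*(5*x)) - 2 = 43.
Step 3. [(3*(5*x)) - 2 = 43] add 2: x sits inside (… - 2) ⇒ sub: 3*(5*x) = 45.
Step 4. [3*(5*x) = 45] 3·(inner) — divide through by 3, so div: 5*x = 15.
Step 5. [5*x = 15] 5 out front; divide by 5. So div: x = 3.

Answer: x ∈ {3}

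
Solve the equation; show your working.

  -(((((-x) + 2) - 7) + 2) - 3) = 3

Step 1. [-(((((-x) + 2) - 7) + 2) - 3) = 3] LHS negated; negate both sides, so neg: ((((-x) + 2) - 7) + 2) - 3 = -3.
Step 2. [((((-x) + 2) - 7) + 2) - 3 = -3] the outer -3 inverts by adding 3, so sub: (((-x) + 2) - 7) + 2 = 0.
Step 3. [(((-x) + 2) - 7) + 2 = 0] the outer +2 inverts by subtracting 2 ⇒ sub: ((-x) + 2) - 7 = -2.
Step 4. [((-x) + 2) - 7 = -2] -7 is outermost — add 7 both sides ⇒ sub: (-x) + 2 = 5.
Step 5. [(-x) + 2 = 5] 2 comes off first (subtract 2), so sub: -x = 3.
Step 6. [-x = 3] flip signs both sides ⇒ neg: x = -3.

Answer: x ∈ {-3}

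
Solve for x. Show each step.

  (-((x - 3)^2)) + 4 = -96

Step 1. [(-((x - 3)^2)) + 4 = -96] the outer +4 inverts by subtracting 4 ⇒ sub: -((x - 3)^2) = -100.
Step 2. [-((x - 3)^2) = -100] flip signs both sides, so neg: (x - 3)^2 = 100.
Step 3. [(x - 3)^2 = 100] √ both sides: 100 ≥ 0 gives two branches, so sqrt: x - 3 = 10 or -10.
Step 4. [x - 3 = 10 or -10] -3 is outermost — add 3 both sides ⇒ sub: x = 13 or -7.

Answer: x ∈ {-7, 13}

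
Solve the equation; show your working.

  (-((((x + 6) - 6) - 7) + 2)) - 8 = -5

Step 1. [(-((((x + 6) - 6) - 7) + 2)) - 8 = -5] the outer -8 inverts by adding 8, so sub: -((((x + 6) - 6) - 7) + 2) = 3.
Step 2. [-((((x + 6) - 6) - 7) + 2) = 3] LHS negated; negate both sides. So neg: (((x + 6) - 6) - 7) + 2 = -3.
Step 3. [(((x + 6) - 6) - 7) + 2 = -3] +2 is outermost — subtract 2 both sides, so sub: ((x + 6) - 6) - 7 = -5.
Step 4. [((x + 6) - 6) - 7 = -5] -7 is outermost — add 7 both sides ⇒ sub: (x + 6) - 6 = 2.
Step 5. [(x + 6) - 6 = 2] the outer -6 inverts by adding 6. So sub: x + 6 = 8.
Step 6. [x + 6 = 8] subtract 6: x sits inside (… + 6). So sub: x = 2.

Answer: x ∈ {2}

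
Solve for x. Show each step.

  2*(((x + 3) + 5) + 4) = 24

Step 1. [2*(((x + 3) + 5) + 4) = 24] 2 out front; divide by 2 ⇒ div: ((x + 3) + 5) + 4 = 12.
Step 2. [((x + 3) + 5) + 4 = 12] 4 comes off first (subtract 4), so sub: (x + 3) + 5 = 8.
Step 3. [(x + 3) + 5 = 8] 5 comes off first (subtract 5), so sub: x + 3 = 3.
Step 4. [x + 3 = 3] subtract 3: x sits inside (… + 3). So sub: x = 0.

Answer: x ∈ {0}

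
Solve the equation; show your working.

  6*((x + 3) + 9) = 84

Step 1. [6*((x + 3) + 9) = 84] leading coefficient 6: divide by 6 ⇒ div: (x + 3) + 9 = 14.
Step 2. [(x + 3) + 9 = 14] +9 is outermost — subtract 9 both sides. So sub: x + 3 = 5.
Step 3. [x + 3 = 5] +3 is outermost — subtract 3 both sides ⇒ sub: x = 2.

Answer: x ∈ {2}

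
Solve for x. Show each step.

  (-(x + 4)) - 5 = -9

Step 1. [(-(x + 4)) - 5 = -9] add 5: x sits inside (… - 5). So sub: -(x + 4) = -4.
Step 2. [-(x + 4) = -4] flip signs both sides. So neg: x + 4 = 4.
Step 3. [x + 4 = 4] 4 comes off first (subtract 4). So sub: x = 0.

Answer: x ∈ {0}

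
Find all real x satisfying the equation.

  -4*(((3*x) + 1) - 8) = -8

Step 1. [-4*(((3*x) + 1) - 8) = -8] LHS = -4·(…); ÷-4 both sides ⇒ div: ((3*x) + 1) - 8 = 2.
Step 2. [((3*x) + 1) - 8 = 2] 8 comes off first (add 8) ⇒ sub: (3*x) + 1 = 10.
Step 3. [(3*x) + 1 = 10] the outer +1 inverts by subtracting 1. So sub: 3*x = 9.
Step 4. [3*x = 9] leading coefficient 3: divide by 3 ⇒ div: x = 3.

Answer: x ∈ {3}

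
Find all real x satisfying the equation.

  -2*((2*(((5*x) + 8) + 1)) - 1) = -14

Step 1. [-2*((2*(((5*x) + 8) + 1)) - 1) = -14] -2 out front; divide by -2, so div: (2*(((5*x) + 8) + 1)) - 1 = 7.
Step 2. [(2*(((5*x) + 8) + 1)) - 1 = 7] peel the -1: add 1 from each side ⇒ sub: 2*(((5*x) + 8) + 1) = 8.
Step 3. [2*(((5*x) + 8) + 1) = 8] leading coefficient 2: divide by 2, so div: ((5*x) + 8) + 1 = 4.
Step 4. [((5*x) + 8) + 1 = 4] +1 is outermost — subtract 1 both sides. So sub: (5*x) + 8 = 3.
Step 5. [(5*x) + 8 = 3] the outer +8 inverts by subtracting 8 ⇒ sub: 5*x = -5.
Step 6. [5*x = -5] 5 out front; divide by 5. So div: x = -1.

Answer: x ∈ {-1}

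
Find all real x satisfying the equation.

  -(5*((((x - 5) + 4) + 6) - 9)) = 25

Step 1. [-(5*((((x - 5) + 4) + 6) - 9)) = 25] leading − — multiply by −1, so neg: 5*((((x - 5) + 4) + 6) - 9) = -25.
Step 2. [5*((((x - 5) + 4) + 6) - 9) = -25] divide by the outer 5 ⇒ div: (((x - 5) + 4) + 6) - 9 = -5.
Step 3. [(((x - 5) + 4) + 6) - 9 = -5] the outer -9 inverts by adding 9, so sub: ((x - 5) + 4) + 6 = 4.
Step 4. [((x - 5) + 4) + 6 = 4] peel the +6: subtract 6 from each side ⇒ sub: (x - 5) + 4 = -2.
Step 5. [(x - 5) + 4 = -2] the outer +4 inverts by subtracting 4. So sub: x - 5 = -6.
Step 6. [x - 5 = -6] the outer -5 inverts by adding 5 ⇒ sub: x = -1.

Answer: x ∈ {-1}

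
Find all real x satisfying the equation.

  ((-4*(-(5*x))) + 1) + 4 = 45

Step 1. [((-4*(-(5*x))) + 1) + 4 = 45] 4 comes off first (subtract 4) ⇒ sub: (-4*(-(5*x))) + 1 = 41.
Step 2. [(-4*(-(5*x))) + 1 = 41] the outer +1 inverts by subtracting 1, so sub: -4*(-(5*x)) = 40.
Step 3. [-4*(-(5*x)) = 40] divide by the outer -4. So div: -(5*x) = -10.
Step 4. [-(5*x) = -10] flip signs both sides. So neg: 5*x = 10.
Step 5. [5*x = 10] 5·(inner) — divide through by 5. So div: x = 2.

Answer: x ∈ {2}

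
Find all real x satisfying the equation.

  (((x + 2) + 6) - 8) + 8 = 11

Step 1. [(((x + 2) + 6) - 8) + 8 = 11] the outer +8 inverts by subtracting 8 ⇒ sub: ((x + 2) + 6) - 8 = 3.
Step 2. [((x + 2) + 6) - 8 = 3] 8 comes off first (add 8). So sub: (x + 2) + 6 = 11.
Step 3. [(x + 2) + 6 = 11] the outer +6 inverts by subtracting 6, so sub: x + 2 = 5.
Step 4. [x + 2 = 5] the outer +2 inverts by subtracting 2, so sub: x = 3.

Answer: x ∈ {3}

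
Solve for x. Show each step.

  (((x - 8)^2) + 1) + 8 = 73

Step 1. [(((x - 8)^2) + 1) + 8 = 73] 8 comes off first (subtract 8) ⇒ sub: ((x - 8)^2) + 1 = 65.
Step 2. [((x - 8)^2) + 1 = 65] peel the +1: subtract 1 from each side ⇒ sub: (x - 8)^2 = 64.
Step 3. [(x - 8)^2 = 64] LHS squared, RHS 64 ≥ 0: apply √ (±) ⇒ sqrt: x - 8 = 8 or -8.
Step 4. [x - 8 = 8 or -8] the outer -8 inverts by adding 8, so sub: x = 16 or 0.

Answer: x ∈ {0, 16}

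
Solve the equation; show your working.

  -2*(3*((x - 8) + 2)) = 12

Step 1. [-2*(3*((x - 8) + 2)) = 12] leading coefficient -2: divide by -2, so div: 3*((x - 8) + 2) = -6.
Step 2. [3*((x - 8) + 2) = -6] 3·(inner) — divide through by 3. So div: (x - 8) + 2 = -2.
Step 3. [(x - 8) + 2 = -2] the outer +2 inverts by subtracting 2, so sub: x - 8 = -4.
Step 4. [x - 8 = -4] the outer -8 inverts by adding 8 ⇒ sub: x = 4.

Answer: x ∈ {4}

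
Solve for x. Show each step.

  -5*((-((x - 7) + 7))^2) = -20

Step 1. [-5*((-((x - 7) + 7))^2) = -20] -5·(inner) — divide through by -5 ⇒ div: (-((x - 7) + 7))^2 = 4.
Step 2. [(-((x - 7) + 7))^2 = 4] 4 ≥ 0, LHS is (·)² — take ±√, so sqrt: -((x - 7) + 7) = 2 or -2.
Step 3. [-((x - 7) + 7) = 2 or -2] leading − — multiply by −1 ⇒ neg: (x - 7) + 7 = -2 or 2.
Step 4. [(x - 7) + 7 = -2 or 2] peel the +7: subtract 7 from each side, so sub: x - 7 = -9 or -5.
Step 5. [x - 7 = -9 or -5] add 7: x sits inside (… - 7). So sub: x = -2 or 2.

Answer: x ∈ {-2, 2}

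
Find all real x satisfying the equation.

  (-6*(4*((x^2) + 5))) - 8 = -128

Step 1. [(-6*(4*((x^2) + 5))) - 8 = -128] -8 is outermost — add 8 both sides, so sub: -6*(4*((x^2) + 5)) = -120.
Step 2. [-6*(4*((x^2) + 5)) = -120] LHS = -6·(…); ÷-6 both sides ⇒ div: 4*((x^2) + 5) = 20.
Step 3. [4*((x^2) + 5) = 20] leading coefficient 4: divide by 4. So div: (x^2) + 5 = 5.
Step 4. [(x^2) + 5 = 5] subtract 5: x sits inside (… + 5), so sub: x^2 = 0.
Step 5. [x^2 = 0] LHS squared, RHS 0 ≥ 0: apply √ (±). So sqrt: x = 0.

Answer: x ∈ {0}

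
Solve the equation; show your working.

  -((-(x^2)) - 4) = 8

Step 1. [-((-(x^2)) - 4) = 8] leading − — multiply by −1 ⇒ neg: (-(x^2)) - 4 = -8.
Step 2. [(-(x^2)) - 4 = -8] add 4: x sits inside (… - 4) ⇒ sub: -(x^2) = -4.
Step 3. [-(x^2) = -4] LHS negated; negate both sides. So neg: x^2 = 4.
Step 4. [x^2 = 4] √ both sides: 4 ≥ 0 gives two branches, so sqrt: x = 2 or -2.

Answer: x ∈ {-2, 2}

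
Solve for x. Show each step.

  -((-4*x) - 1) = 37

Step 1. [-((-4*x) - 1) = 37] leading − — multiply by −1 ⇒ neg: (-4*x) - 1 = -37.
Step 2. [(-4*x) - 1 = -37] peel the -1: add 1 from each side. So sub: -4*x = -36.
Step 3. [-4*x = -36] divide by the outer -4. So div: x = 9.

Answer: x ∈ {9}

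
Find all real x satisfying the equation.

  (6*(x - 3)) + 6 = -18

Step 1. [(6*(x - 3)) + 6 = -18] 6 | LHS and 6 | -18: pull 6 out ⇒ factor: (x - 3) + 1 = -3.
Step 2. [(x - 3) + 1 = -3] 1 comes off first (subtract 1), so sub: x - 3 = -4.
Step 3. [x - 3 = -4] peel the -3: add 3 from each side, so sub: x = -1.

Answer: x ∈ {-1}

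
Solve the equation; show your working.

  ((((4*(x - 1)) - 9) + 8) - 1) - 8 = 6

Step 1. [((((4*(x - 1)) - 9) + 8) - 1) - 8 = 6] add 8: x sits inside (… - 8). So sub: (((4*(x - 1)) - 9) + 8) - 1 = 14.
Step 2. [(((4*(x - 1)) - 9) + 8) - 1 = 14] add 1: x sits inside (… - 1). So sub: ((4*(x - 1)) - 9) + 8 = 15.
Step 3. [((4*(x - 1)) - 9) + 8 = 15] peel the +8: subtract 8 from each side, so sub: (4*(x - 1)) - 9 = 7.
Step 4. [(4*(x - 1)) - 9 = 7] the outer -9 inverts by adding 9, so sub: 4*(x - 1) = 16.
Step 5. [4*(x - 1) = 16] LHS = 4·(…); ÷4 both sides, so div: x - 1 = 4.
Step 6. [x - 1 = 4] add 1: x sits inside (… - 1) ⇒ sub: x = 5.

Answer: x ∈ {5}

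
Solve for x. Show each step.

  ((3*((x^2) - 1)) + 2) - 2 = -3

Step 1. [((3*((x^2) - 1)) + 2) - 2 = -3] the outer -2 inverts by adding 2 ⇒ sub: (3*((x^2) - 1)) + 2 = -1.
Step 2. [(3*((x^2) - 1)) + 2 = -1] subtract 2: x sits inside (… + 2) ⇒ sub: 3*((x^2) - 1) = -3.
Step 3. [3*((x^2) - 1) = -3] 3 out front; divide by 3 ⇒ div: (x^2) - 1 = -1.
Step 4. [(x^2) - 1 = -1] 1 comes off first (add 1), so sub: x^2 = 0.
Step 5. [x^2 = 0] LHS squared, RHS 0 ≥ 0: apply √ (±) ⇒ sqrt: x = 0.

Answer: x ∈ {0}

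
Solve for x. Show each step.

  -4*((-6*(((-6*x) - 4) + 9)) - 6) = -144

Step 1. [-4*((-6*(((-6*x) - 4) + 9)) - 6) = -144] -4·(inner) — divide through by -4 ⇒ div: (-6*(((-6*x) - 4) + 9)) - 6 = 36.
Step 2. [(-6*(((-6*x) - 4) + 9)) - 6 = 36] -6 | LHS and -6 | 36: pull -6 out, so factor: (((-6*x) - 4) + 9) + 1 = -6.
Step 3. [(((-6*x) - 4) + 9) + 1 = -6] subtract 1: x sits inside (… + 1) ⇒ sub: ((-6*x) - 4) + 9 = -7.
Step 4. [((-6*x) - 4) + 9 = -7] 9 comes off first (subtract 9) ⇒ sub: (-6*x) - 4 = -16.
Step 5. [(-6*x) - 4 = -16] -4 is outermost — add 4 both sides. So sub: -6*x = -12.
Step 6. [-6*x = -12] leading coefficient -6: divide by -6 ⇒ div: x = 2.

Answer: x ∈ {2}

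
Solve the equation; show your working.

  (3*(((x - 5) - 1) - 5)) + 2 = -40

Step 1. [(3*(((x - 5) - 1) - 5)) + 2 = -40] the outer +2 inverts by subtracting 2, so sub: 3*(((x - 5) - 1) - 5) = -42.
Step 2. [3*(((x - 5) - 1) - 5) = -42] 3 out front; divide by 3. So div: ((x - 5) - 1) - 5 = -14.
Step 3. [((x - 5) - 1) - 5 = -14] add 5: x sits inside (… - 5). So sub: (x - 5) - 1 = -9.
Step 4. [(x - 5) - 1 = -9] -1 is outermost — add 1 both sides. So sub: x - 5 = -8.
Step 5. [x - 5 = -8] the outer -5 inverts by adding 5, so sub: x = -3.

Answer: x ∈ {-3}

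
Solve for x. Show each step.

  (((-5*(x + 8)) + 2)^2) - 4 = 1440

Step 1. [(((-5*(x + 8)) + 2)^2) - 4 = 1440] the outer -4 inverts by adding 4. So sub: ((-5*(x + 8)) + 2)^2 = 1444.
Step 2. [((-5*(x + 8)) + 2)^2 = 1444] LHS squared, RHS 1444 ≥ 0: apply √ (±), so sqrt: (-5*(x + 8)) + 2 = 38 or -38.
Step 3. [(-5*(x + 8)) + 2 = 38 or -38] subtract 2: x sits inside (… + 2), so sub: -5*(x + 8) = 36 or -40.
Step 4. [-5*(x + 8) = 36 or -40] divide by the outer -5 ⇒ div: x + 8 = -36/5 or 8.
Step 5. [x + 8 = -36/5 or 8] 8 comes off first (subtract 8), so sub: x = -76/5 or 0.

Answer: x ∈ {-76/5, 0}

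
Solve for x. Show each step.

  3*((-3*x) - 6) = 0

Step 1. [3*((-3*x) - 6) = 0] 3 out front; divide by 3. So div: (-3*x) - 6 = 0.
Step 2. [(-3*x) - 6 = 0] -6 is outermost — add 6 both sides. So sub: -3*x = 6.
Step 3. [-3*x = 6] divide by the outer -3 ⇒ div: x = -2.

Answer: x ∈ {-2}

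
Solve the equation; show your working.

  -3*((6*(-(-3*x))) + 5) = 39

Step 1. [-3*((6*(-(-3*x))) + 5) = 39] LHS = -3·(…); ÷-3 both sides, so div: (6*(-(-3*x))) + 5 = -13.
Step 2. [(6*(-(-3*x))) + 5 = -13] subtract 5: x sits inside (… + 5). So sub: 6*(-(-3*x)) = -18.
Step 3. [6*(-(-3*x)) = -18] divide by the outer 6. So div: -(-3*x) = -3.
Step 4. [-(-3*x) = -3] flip signs both sides, so neg: -3*x = 3.
Step 5. [-3*x = 3] -3 out front; divide by -3. So div: x = -1.

Answer: x ∈ {-1}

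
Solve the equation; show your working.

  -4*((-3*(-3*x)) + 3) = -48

Step 1. [-4*((-3*(-3*x)) + 3) = -48] -4 out front; divide by -4, so div: (-3*(-3*x)) + 3 = 12.
Step 2. [(-3*(-3*x)) + 3 = 12] -3 | LHS and -3 | 12: pull -3 out. So factor: (-3*x) - 1 = -4.
Step 3. [(-3*x) - 1 = -4] -1 is outermost — add 1 both sides, so sub: -3*x = -3.
Step 4. [-3*x = -3] LHS = -3·(…); ÷-3 both sides ⇒ div: x = 1.

Answer: x ∈ {1}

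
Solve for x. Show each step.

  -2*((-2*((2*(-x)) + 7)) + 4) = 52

Step 1. [-2*((-2*((2*(-x)) + 7)) + 4) = 52] -2·(inner) — divide through by -2. So div: (-2*((2*(-x)) + 7)) + 4 = -26.
Step 2. [(-2*((2*(-x)) + 7)) + 4 = -26] -2 | LHS and -2 | -26: pull -2 out ⇒ factor: ((2*(-x)) + 7) - 2 = 13.
Step 3. [((2*(-x)) + 7) - 2 = 13] the outer -2 inverts by adding 2, so sub: (2*(-x)) + 7 = 15.
Step 4. [(2*(-x)) + 7 = 15] +7 is outermost — subtract 7 both sides ⇒ sub: 2*(-x) = 8.
Step 5. [2*(-x) = 8] LHS = 2·(…); ÷2 both sides, so div: -x = 4.
Step 6. [-x = 4] leading − — multiply by −1, so neg: x = -4.

Answer: x ∈ {-4}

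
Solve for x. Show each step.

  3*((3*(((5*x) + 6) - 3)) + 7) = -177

Step 1. [3*((3*(((5*x) + 6) - 3)) + 7) = -177] leading coefficient 3: divide by 3 ⇒ div: (3*(((5*x) + 6) - 3)) + 7 = -59.
Step 2. [(3*(((5*x) + 6) - 3)) + 7 = -59] peel the +7: subtract 7 from each side, so sub: 3*(((5*x) + 6) - 3) = -66.
Step 3. [3*(((5*x) + 6) - 3) = -66] 3 out front; divide by 3. So div: ((5*x) + 6) - 3 = -22.
Step 4. [((5*x) + 6) - 3 = -22] peel the -3: add 3 from each side, so sub: (5*x) + 6 = -19.
Step 5. [(5*x) + 6 = -19] 6 comes off first (subtract 6). So sub: 5*x = -25.
Step 6. [5*x = -25] divide by the outer 5, so div: x = -5.

Answer: x ∈ {-5}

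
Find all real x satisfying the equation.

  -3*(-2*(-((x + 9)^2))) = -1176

Step 1. [-3*(-2*(-((x + 9)^2))) = -1176] divide by the outer -3. So div: -2*(-((x + 9)^2)) = 392.
Step 2. [-2*(-((x + 9)^2)) = 392] -2·(inner) — divide through by -2, so div: -((x + 9)^2) = -196.
Step 3. [-((x + 9)^2) = -196] leading − — multiply by −1, so neg: (x + 9)^2 = 196.
Step 4. [(x + 9)^2 = 196] √ both sides: 196 ≥ 0 gives two branches. So sqrt: x + 9 = 14 or -14.
Step 5. [x + 9 = 14 or -14] 9 comes off first (subtract 9). So sub: x = 5 or -23.

Answer: x ∈ {-23, 5}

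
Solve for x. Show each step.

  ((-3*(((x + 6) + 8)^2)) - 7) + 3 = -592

Step 1. [((-3*(((x + 6) + 8)^2)) - 7) + 3 = -592] +3 is outermost — subtract 3 both sides. So sub: (-3*(((x + 6) + 8)^2)) - 7 = -595.
Step 2. [(-3*(((x + 6) + 8)^2)) - 7 = -595] 7 comes off first (add 7). So sub: -3*(((x + 6) + 8)^2) = -588.
Step 3. [-3*(((x + 6) + 8)^2) = -588] leading coefficient -3: divide by -3 ⇒ div: ((x + 6) + 8)^2 = 196.
Step 4. [((x + 6) + 8)^2 = 196] √ both sides: 196 ≥ 0 gives two branches ⇒ sqrt: (x + 6) + 8 = 14 or -14.
Step 5. [(x + 6) + 8 = 14 or -14] 8 comes off first (subtract 8) ⇒ sub: x + 6 = 6 or -22.
Step 6. [x + 6 = 6 or -22] the outer +6 inverts by subtracting 6, so sub: x = 0 or -28.

Answer: x ∈ {-28, 0}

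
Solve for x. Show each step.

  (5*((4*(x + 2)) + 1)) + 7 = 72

Step 1. [(5*((4*(x + 2)) + 1)) + 7 = 72] 7 comes off first (subtract 7) ⇒ sub: 5*((4*(x + 2)) + 1) = 65.
Step 2. [5*((4*(x + 2)) + 1) = 65] 5 out front; divide by 5 ⇒ div: (4*(x + 2)) + 1 = 13.
Step 3. [(4*(x + 2)) + 1 = 13] the outer +1 inverts by subtracting 1 ⇒ sub: 4*(x + 2) = 12.
Step 4. [4*(x + 2) = 12] 4 out front; divide by 4. So div: x + 2 = 3.
Step 5. [x + 2 = 3] the outer +2 inverts by subtracting 2. So sub: x = 1.

Answer: x ∈ {1}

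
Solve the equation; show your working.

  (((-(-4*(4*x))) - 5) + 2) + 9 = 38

Step 1. [(((-(-4*(4*x))) - 5) + 2) + 9 = 38] subtract 9: x sits inside (… + 9), so sub: ((-(-4*(4*x))) - 5) + 2 = 29.
Step 2. [((-(-4*(4*x))) - 5) + 2 = 29] peel the +2: subtract 2 from each side, so sub: (-(-4*(4*x))) - 5 = 27.
Step 3. [(-(-4*(4*x))) - 5 = 27] peel the -5: add 5 from each side. So sub: -(-4*(4*x)) = 32.
Step 4. [-(-4*(4*x)) = 32] LHS negated; negate both sides, so neg: -4*(4*x) = -32.
Step 5. [-4*(4*x) = -32] leading coefficient -4: divide by -4. So div: 4*x = 8.
Step 6. [4*x = 8] leading coefficient 4: divide by 4, so div: x = 2.

Answer: x ∈ {2}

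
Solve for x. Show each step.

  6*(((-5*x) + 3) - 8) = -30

Step 1. [6*(((-5*x) + 3) - 8) = -30] LHS = 6·(…); ÷6 both sides, so div: ((-5*x) + 3) - 8 = -5.
Step 2. [((-5*x) + 3) - 8 = -5] 8 comes off first (add 8), so sub: (-5*x) + 3 = 3.
Step 3. [(-5*x) + 3 = 3] 3 comes off first (subtract 3). So sub: -5*x = 0.
Step 4. [-5*x = 0] leading coefficient -5: divide by -5, so div: x = 0.

Answer: x ∈ {0}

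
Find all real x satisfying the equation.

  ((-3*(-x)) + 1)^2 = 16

Step 1. [((-3*(-x)) + 1)^2 = 16] √ both sides: 16 ≥ 0 gives two branches, so sqrt: (-3*(-x)) + 1 = 4 or -4.
Step 2. [(-3*(-x)) + 1 = 4 or -4] peel the +1: subtract 1 from each side. So sub: -3*(-x) = 3 or -5.
Step 3. [-3*(-x) = 3 or -5] -3 out front; divide by -3, so div: -x = -1 or 5/3.
Step 4. [-x = -1 or 5/3] LHS negated; negate both sides ⇒ neg: x = 1 or -5/3.

Answer: x ∈ {-5/3, 1}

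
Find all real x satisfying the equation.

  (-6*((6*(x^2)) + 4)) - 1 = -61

Step 1. [(-6*((6*(x^2)) + 4)) - 1 = -61] peel the -1: add 1 from each side, so sub: -6*((6*(x^2)) + 4) = -60.
Step 2. [-6*((6*(x^2)) + 4) = -60] -6·(inner) — divide through by -6 ⇒ div: (6*(x^2)) + 4 = 10.
Step 3. [(6*(x^2)) + 4 = 10] the outer +4 inverts by subtracting 4, so sub: 6*(x^2) = 6.
Step 4. [6*(x^2) = 6] divide by the outer 6 ⇒ div: x^2 = 1.
Step 5. [x^2 = 1] √ both sides: 1 ≥ 0 gives two branches. So sqrt: x = 1 or -1.

Answer: x ∈ {-1, 1}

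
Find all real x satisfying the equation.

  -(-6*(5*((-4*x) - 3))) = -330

Step 1. [-(-6*(5*((-4*x) - 3))) = -330] LHS negated; negate both sides ⇒ neg: -6*(5*((-4*x) - 3)) = 330.
Step 2. [-6*(5*((-4*x) - 3)) = 330] divide by the outer -6, so div: 5*((-4*x) - 3) = -55.
Step 3. [5*((-4*x) - 3) = -55] 5 out front; divide by 5. So div: (-4*x) - 3 = -11.
Step 4. [(-4*x) - 3 = -11] the outer -3 inverts by adding 3. So sub: -4*x = -8.
Step 5. [-4*x = -8] leading coefficient -4: divide by -4. So div: x = 2.

Answer: x ∈ {2}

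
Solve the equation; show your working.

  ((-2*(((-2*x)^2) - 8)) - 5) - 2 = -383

Step 1. [((-2*(((-2*x)^2) - 8)) - 5) - 2 = -383] peel the -2: add 2 from each side ⇒ sub: (-2*(((-2*x)^2) - 8)) - 5 = -381.
Step 2. [(-2*(((-2*x)^2) - 8)) - 5 = -381] the outer -5 inverts by adding 5 ⇒ sub: -2*(((-2*x)^2) - 8) = -376.
Step 3. [-2*(((-2*x)^2) - 8) = -376] leading coefficient -2: divide by -2. So div: ((-2*x)^2) - 8 = 188.
Step 4. [((-2*x)^2) - 8 = 188] add 8: x sits inside (… - 8) ⇒ sub: (-2*x)^2 = 196.
Step 5. [(-2*x)^2 = 196] 196 ≥ 0, LHS is (·)² — take ±√, so sqrt: -2*x = 14 or -14.
Step 6. [-2*x = 14 or -14] LHS = -2·(…); ÷-2 both sides, so div: x = -7 or 7.

Answer: x ∈ {-7, 7}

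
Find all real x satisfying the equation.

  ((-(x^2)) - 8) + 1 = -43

Step 1. [((-(x^2)) - 8) + 1 = -43] +1 is outermost — subtract 1 both sides ⇒ sub: (-(x^2)) - 8 = -44.
Step 2. [(-(x^2)) - 8 = -44] peel the -8: add 8 from each side ⇒ sub: -(x^2) = -36.
Step 3. [-(x^2) = -36] flip signs both sides. So neg: x^2 = 36.
Step 4. [x^2 = 36] 36 ≥ 0, LHS is (·)² — take ±√ ⇒ sqrt: x = 6 or -6.

Answer: x ∈ {-6, 6}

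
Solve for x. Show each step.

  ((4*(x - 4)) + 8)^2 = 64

Step 1. [((4*(x - 4)) + 8)^2 = 64] √ both sides: 64 ≥ 0 gives two branches. So sqrt: (4*(x - 4)) + 8 = 8 or -8.
Step 2. [(4*(x - 4)) + 8 = 8 or -8] +8 is outermost — subtract 8 both sides. So sub: 4*(x - 4) = 0 or -16.
Step 3. [4*(x - 4) = 0 or -16] LHS = 4·(…); ÷4 both sides. So div: x - 4 = 0 or -4.
Step 4. [x - 4 = 0 or -4] the outer -4 inverts by adding 4. So sub: x = 4 or 0.

Answer: x ∈ {0, 4}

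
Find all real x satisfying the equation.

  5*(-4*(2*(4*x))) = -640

Step 1. [5*(-4*(2*(4*x))) = -640] 5 out front; divide by 5, so div: -4*(2*(4*x)) = -128.
Step 2. [-4*(2*(4*x)) = -128] leading coefficient -4: divide by -4. So div: 2*(4*x) = 32.
Step 3. [2*(4*x) = 32] divide by the outer 2, so div: 4*x = 16.
Step 4. [4*x = 16] LHS = 4·(…); ÷4 both sides, so div: x = 4.

Answer: x ∈ {4}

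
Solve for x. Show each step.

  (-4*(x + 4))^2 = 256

Step 1. [(-4*(x + 4))^2 = 256] LHS squared, RHS 256 ≥ 0: apply √ (±) ⇒ sqrt: -4*(x + 4) = 16 or -16.
Step 2. [-4*(x + 4) = 16 or -16] -4·(inner) — divide through by -4 ⇒ div: x + 4 = -4 or 4.
Step 3. [x + 4 = -4 or 4] the outer +4 inverts by subtracting 4 ⇒ sub: x = -8 or 0.

Answer: x ∈ {-8, 0}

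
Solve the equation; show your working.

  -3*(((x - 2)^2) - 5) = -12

Step 1. [-3*(((x - 2)^2) - 5) = -12] LHS = -3·(…); ÷-3 both sides. So div: ((x - 2)^2) - 5 = 4.
Step 2. [((x - 2)^2) - 5 = 4] -5 is outermost — add 5 both sides ⇒ sub: (x - 2)^2 = 9.
Step 3. [(x - 2)^2 = 9] 9 ≥ 0, LHS is (·)² — take ±√. So sqrt: x - 2 = 3 or -3.
Step 4. [x - 2 = 3 or -3] 2 comes off first (add 2), so sub: x = 5 or -1.

Answer: x ∈ {-1, 5}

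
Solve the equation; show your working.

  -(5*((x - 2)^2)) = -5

Step 1. [-(5*((x - 2)^2)) = -5] LHS negated; negate both sides. So neg: 5*((x - 2)^2) = 5.
Step 2. [5*((x - 2)^2) = 5] leading coefficient 5: divide by 5, so div: (x - 2)^2 = 1.
Step 3. [(x - 2)^2 = 1] 1 ≥ 0, LHS is (·)² — take ±√, so sqrt: x - 2 = 1 or -1.
Step 4. [x - 2 = 1 or -1] peel the -2: add 2 from each side, so sub: x = 3 or 1.

Answer: x ∈ {1, 3}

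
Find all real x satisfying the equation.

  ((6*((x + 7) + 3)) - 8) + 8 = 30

Step 1. [((6*((x + 7) + 3)) - 8) + 8 = 30] 8 comes off first (subtract 8) ⇒ sub: (6*((x + 7) + 3)) - 8 = 22.
Step 2. [(6*((x + 7) + 3)) - 8 = 22] add 8: x sits inside (… - 8). So sub: 6*((x + 7) + 3) = 30.
Step 3. [6*((x + 7) + 3) = 30] divide by the outer 6 ⇒ div: (x + 7) + 3 = 5.
Step 4. [(x + 7) + 3 = 5] peel the +3: subtract 3 from each side. So sub: x + 7 = 2.
Step 5. [x + 7 = 2] 7 comes off first (subtract 7), so sub: x = -5.

Answer: x ∈ {-5}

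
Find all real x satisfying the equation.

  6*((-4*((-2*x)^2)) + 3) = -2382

Step 1. [6*((-4*((-2*x)^2)) + 3) = -2382] 6 out front; divide by 6, so div: (-4*((-2*x)^2)) + 3 = -397.
Step 2. [(-4*((-2*x)^2)) + 3 = -397] +3 is outermost — subtract 3 both sides, so sub: -4*((-2*x)^2) = -400.
Step 3. [-4*((-2*x)^2) = -400] divide by the outer -4 ⇒ div: (-2*x)^2 = 100.
Step 4. [(-2*x)^2 = 100] √ both sides: 100 ≥ 0 gives two branches. So sqrt: -2*x = 10 or -10.
Step 5. [-2*x = 10 or -10] divide by the outer -2. So div: x = -5 or 5.

Answer: x ∈ {-5, 5}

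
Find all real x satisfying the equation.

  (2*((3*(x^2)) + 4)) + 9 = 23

Step 1. [(2*((3*(x^2)) + 4)) + 9 = 23] peel the +9: subtract 9 from each side. So sub: 2*((3*(x^2)) + 4) = 14.
Step 2. [2*((3*(x^2)) + 4) = 14] 2·(inner) — divide through by 2, so div: (3*(x^2)) + 4 = 7.
Step 3. [(3*(x^2)) + 4 = 7] peel the +4: subtract 4 from each side, so sub: 3*(x^2) = 3.
Step 4. [3*(x^2) = 3] divide by the outer 3, so div: x^2 = 1.
Step 5. [x^2 = 1] √ both sides: 1 ≥ 0 gives two branches ⇒ sqrt: x = 1 or -1.

Answer: x ∈ {-1, 1}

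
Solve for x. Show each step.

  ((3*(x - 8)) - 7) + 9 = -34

Step 1. [((3*(x - 8)) - 7) + 9 = -34] 9 comes off first (subtract 9) ⇒ sub: (3*(x - 8)) - 7 = -43.
Step 2. [(3*(x - 8)) - 7 = -43] 7 comes off first (add 7) ⇒ sub: 3*(x - 8) = -36.
Step 3. [3*(x - 8) = -36] leading coefficient 3: divide by 3. So div: x - 8 = -12.
Step 4. [x - 8 = -12] -8 is outermost — add 8 both sides. So sub: x = -4.

Answer: x ∈ {-4}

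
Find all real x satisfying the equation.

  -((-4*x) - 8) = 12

Step 1. [-((-4*x) - 8) = 12] leading − — multiply by −1 ⇒ neg: (-4*x) - 8 = -12.
Step 2. [(-4*x) - 8 = -12] 8 comes off first (add 8). So sub: -4*x = -4.
Step 3. [-4*x = -4] LHS = -4·(…); ÷-4 both sides. So div: x = 1.

Answer: x ∈ {1}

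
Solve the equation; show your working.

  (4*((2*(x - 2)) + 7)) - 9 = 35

Step 1. [(4*((2*(x - 2)) + 7)) - 9 = 35] the outer -9 inverts by adding 9, so sub: 4*((2*(x - 2)) + 7) = 44.
Step 2. [4*((2*(x - 2)) + 7) = 44] LHS = 4·(…); ÷4 both sides. So div: (2*(x - 2)) + 7 = 11.
Step 3. [(2*(x - 2)) + 7 = 11] +7 is outermost — subtract 7 both sides ⇒ sub: 2*(x - 2) = 4.
Step 4. [2*(x - 2) = 4] leading coefficient 2: divide by 2 ⇒ div: x - 2 = 2.
Step 5. [x - 2 = 2] -2 is outermost — add 2 both sides. So sub: x = 4.

Answer: x ∈ {4}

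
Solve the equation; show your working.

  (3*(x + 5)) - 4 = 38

Step 1. [(3*(x + 5)) - 4 = 38] add 4: x sits inside (… - 4), so sub: 3*(x + 5) = 42.
Step 2. [3*(x + 5) = 42] 3·(inner) — divide through by 3 ⇒ div: x + 5 = 14.
Step 3. [x + 5 = 14] subtract 5: x sits inside (… + 5). So sub: x = 9.

Answer: x ∈ {9}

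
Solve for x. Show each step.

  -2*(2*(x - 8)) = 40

Step 1. [-2*(2*(x - 8)) = 40] LHS = -2·(…); ÷-2 both sides ⇒ div: 2*(x - 8) = -20.
Step 2. [2*(x - 8) = -20] 2 out front; divide by 2 ⇒ div: x - 8 = -10.
Step 3. [x - 8 = -10] -8 is outermost — add 8 both sides, so sub: x = -2.

Answer: x ∈ {-2}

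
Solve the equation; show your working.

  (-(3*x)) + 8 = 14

Step 1. [(-(3*x)) + 8 = 14] peel the +8: subtract 8 from each side ⇒ sub: -(3*x) = 6.
Step 2. [-(3*x) = 6] flip signs both sides. So neg: 3*x = -6.
Step 3. [3*x = -6] leading coefficient 3: divide by 3, so div: x = -2.

Answer: x ∈ {-2}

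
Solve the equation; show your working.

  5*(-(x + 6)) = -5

Step 1. [5*(-(x + 6)) = -5] 5·(inner) — divide through by 5 ⇒ div: -(x + 6) = -1.
Step 2. [-(x + 6) = -1] leading − — multiply by −1 ⇒ neg: x + 6 = 1.
Step 3. [x + 6 = 1] subtract 6: x sits inside (… + 6). So sub: x = -5.

Answer: x ∈ {-5}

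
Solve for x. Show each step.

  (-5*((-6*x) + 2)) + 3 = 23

Step 1. [(-5*((-6*x) + 2)) + 3 = 23] the outer +3 inverts by subtracting 3 ⇒ sub: -5*((-6*x) + 2) = 20.
Step 2. [-5*((-6*x) + 2) = 20] divide by the outer -5. So div: (-6*x) + 2 = -4.
Step 3. [(-6*x) + 2 = -4] peel the +2: subtract 2 from each side, so sub: -6*x = -6.
Step 4. [-6*x = -6] leading coefficient -6: divide by -6 ⇒ div: x = 1.

Answer: x ∈ {1}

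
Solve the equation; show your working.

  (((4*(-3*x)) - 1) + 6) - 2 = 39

Step 1. [(((4*(-3*x)) - 1) + 6) - 2 = 39] peel the -2: add 2 from each side, so sub: ((4*(-3*x)) - 1) + 6 = 41.
Step 2. [((4*(-3*x)) - 1) + 6 = 41] subtract 6: x sits inside (… + 6), so sub: (4*(-3*x)) - 1 = 35.
Step 3. [(4*(-3*x)) - 1 = 35] peel the -1: add 1 from each side. So sub: 4*(-3*x) = 36.
Step 4. [4*(-3*x) = 36] 4 out front; divide by 4, so div: -3*x = 9.
Step 5. [-3*x = 9] LHS = -3·(…); ÷-3 both sides. So div: x = -3.

Answer: x ∈ {-3}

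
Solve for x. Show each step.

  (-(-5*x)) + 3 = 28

Step 1. [(-(-5*x)) + 3 = 28] the outer +3 inverts by subtracting 3 ⇒ sub: -(-5*x) = 25.
Step 2. [-(-5*x) = 25] flip signs both sides ⇒ neg: -5*x = -25.
Step 3. [-5*x = -25] LHS = -5·(…); ÷-5 both sides ⇒ div: x = 5.

Answer: x ∈ {5}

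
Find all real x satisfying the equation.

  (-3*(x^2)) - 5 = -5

Step 1. [(-3*(x^2)) - 5 = -5] the outer -5 inverts by adding 5, so sub: -3*(x^2) = 0.
Step 2. [-3*(x^2) = 0] -3·(inner) — divide through by -3 ⇒ div: x^2 = 0.
Step 3. [x^2 = 0] LHS squared, RHS 0 ≥ 0: apply √ (±). So sqrt: x = 0.

Answer: x ∈ {0}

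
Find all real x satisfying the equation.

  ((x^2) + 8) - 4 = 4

Step 1. [((x^2) + 8) - 4 = 4] add 4: x sits inside (… - 4). So sub: (x^2) + 8 = 8.
Step 2. [(x^2) + 8 = 8] peel the +8: subtract 8 from each side, so sub: x^2 = 0.
Step 3. [x^2 = 0] LHS squared, RHS 0 ≥ 0: apply √ (±). So sqrt: x = 0.

Answer: x ∈ {0}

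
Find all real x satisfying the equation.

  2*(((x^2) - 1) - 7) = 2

Step 1. [2*(((x^2) - 1) - 7) = 2] leading coefficient 2: divide by 2. So div: ((x^2) - 1) - 7 = 1.
Step 2. [((x^2) - 1) - 7 = 1] add 7: x sits inside (… - 7) ⇒ sub: (x^2) - 1 = 8.
Step 3. [(x^2) - 1 = 8] -1 is outermost — add 1 both sides, so sub: x^2 = 9.
Step 4. [x^2 = 9] LHS squared, RHS 9 ≥ 0: apply √ (±). So sqrt: x = 3 or -3.

Answer: x ∈ {-3, 3}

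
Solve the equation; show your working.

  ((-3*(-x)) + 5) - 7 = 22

Step 1. [((-3*(-x)) + 5) - 7 = 22] peel the -7: add 7 from each side ⇒ sub: (-3*(-x)) + 5 = 29.
Step 2. [(-3*(-x)) + 5 = 29] the outer +5 inverts by subtracting 5. So sub: -3*(-x) = 24.
Step 3. [-3*(-x) = 24] divide by the outer -3, so div: -x = -8.
Step 4. [-x = -8] LHS negated; negate both sides, so neg: x = 8.

Answer: x ∈ {8}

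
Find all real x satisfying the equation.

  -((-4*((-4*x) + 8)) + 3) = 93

Step 1. [-((-4*((-4*x) + 8)) + 3) = 93] LHS negated; negate both sides, so neg: (-4*((-4*x) + 8)) + 3 = -93.
Step 2. [(-4*((-4*x) + 8)) + 3 = -93] peel the +3: subtract 3 from each side. So sub: -4*((-4*x) + 8) = -96.
Step 3. [-4*((-4*x) + 8) = -96] -4 out front; divide by -4 ⇒ div: (-4*x) + 8 = 24.
Step 4. [(-4*x) + 8 = 24] common factor -4 (LHS and 24) — divide through, so factor: x - 2 = -6.
Step 5. [x - 2 = -6] add 2: x sits inside (… - 2), so sub: x = -4.

Answer: x ∈ {-4}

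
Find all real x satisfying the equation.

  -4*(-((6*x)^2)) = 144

Step 1. [-4*(-((6*x)^2)) = 144] -4 out front; divide by -4 ⇒ div: -((6*x)^2) = -36.
Step 2. [-((6*x)^2) = -36] flip signs both sides, so neg: (6*x)^2 = 36.
Step 3. [(6*x)^2 = 36] √ both sides: 36 ≥ 0 gives two branches, so sqrt: 6*x = 6 or -6.
Step 4. [6*x = 6 or -6] LHS = 6·(…); ÷6 both sides ⇒ div: x = 1 or -1.

Answer: x ∈ {-1, 1}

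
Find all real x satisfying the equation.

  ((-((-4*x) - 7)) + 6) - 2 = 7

Step 1. [((-((-4*x) - 7)) + 6) - 2 = 7] -2 is outermost — add 2 both sides ⇒ sub: (-((-4*x) - 7)) + 6 = 9.
Step 2. [(-((-4*x) - 7)) + 6 = 9] +6 is outermost — subtract 6 both sides. So sub: -((-4*x) - 7) = 3.
Step 3. [-((-4*x) - 7) = 3] leading − — multiply by −1, so neg: (-4*x) - 7 = -3.
Step 4. [(-4*x) - 7 = -3] 7 comes off first (add 7) ⇒ sub: -4*x = 4.
Step 5. [-4*x = 4] divide by the outer -4, so div: x = -1.

Answer: x ∈ {-1}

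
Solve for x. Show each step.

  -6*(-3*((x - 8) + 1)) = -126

Step 1. [-6*(-3*((x - 8) + 1)) = -126] LHS = -6·(…); ÷-6 both sides, so div: -3*((x - 8) + 1) = 21.
Step 2. [-3*((x - 8) + 1) = 21] LHS = -3·(…); ÷-3 both sides. So div: (x - 8) + 1 = -7.
Step 3. [(x - 8) + 1 = -7] the outer +1 inverts by subtracting 1, so sub: x - 8 = -8.
Step 4. [x - 8 = -8] peel the -8: add 8 from each side ⇒ sub: x = 0.

Answer: x ∈ {0}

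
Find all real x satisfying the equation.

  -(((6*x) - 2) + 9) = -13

Step 1. [-(((6*x) - 2) + 9) = -13] leading − — multiply by −1 ⇒ neg: ((6*x) - 2) + 9 = 13.
Step 2. [((6*x) - 2) + 9 = 13] +9 is outermost — subtract 9 both sides ⇒ sub: (6*x) - 2 = 4.
Step 3. [(6*x) - 2 = 4] 2 comes off first (add 2). So sub: 6*x = 6.
Step 4. [6*x = 6] leading coefficient 6: divide by 6 ⇒ div: x = 1.

Answer: x ∈ {1}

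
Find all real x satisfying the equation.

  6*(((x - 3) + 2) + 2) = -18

Step 1. [6*(((x - 3) + 2) + 2) = -18] divide by the outer 6, so div: ((x - 3) + 2) + 2 = -3.
Step 2. [((x - 3) + 2) + 2 = -3] subtract 2: x sits inside (… + 2) ⇒ sub: (x - 3) + 2 = -5.
Step 3. [(x - 3) + 2 = -5] peel the +2: subtract 2 from each side. So sub: x - 3 = -7.
Step 4. [x - 3 = -7] add 3: x sits inside (… - 3) ⇒ sub: x = -4.

Answer: x ∈ {-4}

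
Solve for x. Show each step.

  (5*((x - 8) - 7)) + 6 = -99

Step 1. [(5*((x - 8) - 7)) + 6 = -99] 6 comes off first (subtract 6) ⇒ sub: 5*((x - 8) - 7) = -105.
Step 2. [5*((x - 8) - 7) = -105] 5 out front; divide by 5, so div: (x - 8) - 7 = -21.
Step 3. [(x - 8) - 7 = -21] the outer -7 inverts by adding 7, so sub: x - 8 = -14.
Step 4. [x - 8 = -14] peel the -8: add 8 from each side, so sub: x = -6.

Answer: x ∈ {-6}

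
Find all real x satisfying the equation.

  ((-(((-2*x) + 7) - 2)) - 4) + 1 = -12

Step 1. [((-(((-2*x) + 7) - 2)) - 4) + 1 = -12] the outer +1 inverts by subtracting 1. So sub: (-(((-2*x) + 7) - 2)) - 4 = -13.
Step 2. [(-(((-2*x) + 7) - 2)) - 4 = -13] -4 is outermost — add 4 both sides ⇒ sub: -(((-2*x) + 7) - 2) = -9.
Step 3. [-(((-2*x) + 7) - 2) = -9] LHS negated; negate both sides, so neg: ((-2*x) + 7) - 2 = 9.
Step 4. [((-2*x) + 7) - 2 = 9] -2 is outermost — add 2 both sides. So sub: (-2*x) + 7 = 11.
Step 5. [(-2*x) + 7 = 11] +7 is outermost — subtract 7 both sides. So sub: -2*x = 4.
Step 6. [-2*x = 4] -2·(inner) — divide through by -2, so div: x = -2.

Answer: x ∈ {-2}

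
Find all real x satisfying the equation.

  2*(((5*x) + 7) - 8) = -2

Step 1. [2*(((5*x) + 7) - 8) = -2] 2·(inner) — divide through by 2 ⇒ div: ((5*x) + 7) - 8 = -1.
Step 2. [((5*x) + 7) - 8 = -1] peel the -8: add 8 from each side ⇒ sub: (5*x) + 7 = 7.
Step 3. [(5*x) + 7 = 7] 7 comes off first (subtract 7), so sub: 5*x = 0.
Step 4. [5*x = 0] 5·(inner) — divide through by 5, so div: x = 0.

Answer: x ∈ {0}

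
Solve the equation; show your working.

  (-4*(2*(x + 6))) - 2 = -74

Step 1. [(-4*(2*(x + 6))) - 2 = -74] the outer -2 inverts by adding 2 ⇒ sub: -4*(2*(x + 6)) = -72.
Step 2. [-4*(2*(x + 6)) = -72] -4·(inner) — divide through by -4. So div: 2*(x + 6) = 18.
Step 3. [2*(x + 6) = 18] 2 out front; divide by 2, so div: x + 6 = 9.
Step 4. [x + 6 = 9] the outer +6 inverts by subtracting 6, so sub: x = 3.

Answer: x ∈ {3}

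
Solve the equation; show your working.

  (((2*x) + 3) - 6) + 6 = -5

Step 1. [(((2*x) + 3) - 6) + 6 = -5] peel the +6: subtract 6 from each side ⇒ sub: ((2*x) + 3) - 6 = -11.
Step 2. [((2*x) + 3) - 6 = -11] 6 comes off first (add 6). So sub: (2*x) + 3 = -5.
Step 3. [(2*x) + 3 = -5] 3 comes off first (subtract 3), so sub: 2*x = -8.
Step 4. [2*x = -8] LHS = 2·(…); ÷2 both sides ⇒ div: x = -4.

Answer: x ∈ {-4}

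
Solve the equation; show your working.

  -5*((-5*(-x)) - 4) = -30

Step 1. [-5*((-5*(-x)) - 4) = -30] leading coefficient -5: divide by -5. So div: (-5*(-x)) - 4 = 6.
Step 2. [(-5*(-x)) - 4 = 6] peel the -4: add 4 from each side, so sub: -5*(-x) = 10.
Step 3. [-5*(-x) = 10] LHS = -5·(…); ÷-5 both sides, so div: -x = -2.
Step 4. [-x = -2] flip signs both sides, so neg: x = 2.

Answer: x ∈ {2}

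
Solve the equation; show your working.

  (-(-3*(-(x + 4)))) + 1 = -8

Step 1. [(-(-3*(-(x + 4)))) + 1 = -8] the outer +1 inverts by subtracting 1 ⇒ sub: -(-3*(-(x + 4))) = -9.
Step 2. [-(-3*(-(x + 4))) = -9] LHS negated; negate both sides, so neg: -3*(-(x + 4)) = 9.
Step 3. [-3*(-(x + 4)) = 9] leading coefficient -3: divide by -3. So div: -(x + 4) = -3.
Step 4. [-(x + 4) = -3] LHS negated; negate both sides ⇒ neg: x + 4 = 3.
Step 5. [x + 4 = 3] 4 comes off first (subtract 4), so sub: x = -1.

Answer: x ∈ {-1}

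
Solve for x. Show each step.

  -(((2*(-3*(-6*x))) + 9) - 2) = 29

Step 1. [-(((2*(-3*(-6*x))) + 9) - 2) = 29] flip signs both sides ⇒ neg: ((2*(-3*(-6*x))) + 9) - 2 = -29.
Step 2. [((2*(-3*(-6*x))) + 9) - 2 = -29] add 2: x sits inside (… - 2). So sub: (2*(-3*(-6*x))) + 9 = -27.
Step 3. [(2*(-3*(-6*x))) + 9 = -27] peel the +9: subtract 9 from each side, so sub: 2*(-3*(-6*x)) = -36.
Step 4. [2*(-3*(-6*x)) = -36] 2·(inner) — divide through by 2 ⇒ div: -3*(-6*x) = -18.
Step 5. [-3*(-6*x) = -18] LHS = -3·(…); ÷-3 both sides, so div: -6*x = 6.
Step 6. [-6*x = 6] leading coefficient -6: divide by -6 ⇒ div: x = -1.

Answer: x ∈ {-1}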